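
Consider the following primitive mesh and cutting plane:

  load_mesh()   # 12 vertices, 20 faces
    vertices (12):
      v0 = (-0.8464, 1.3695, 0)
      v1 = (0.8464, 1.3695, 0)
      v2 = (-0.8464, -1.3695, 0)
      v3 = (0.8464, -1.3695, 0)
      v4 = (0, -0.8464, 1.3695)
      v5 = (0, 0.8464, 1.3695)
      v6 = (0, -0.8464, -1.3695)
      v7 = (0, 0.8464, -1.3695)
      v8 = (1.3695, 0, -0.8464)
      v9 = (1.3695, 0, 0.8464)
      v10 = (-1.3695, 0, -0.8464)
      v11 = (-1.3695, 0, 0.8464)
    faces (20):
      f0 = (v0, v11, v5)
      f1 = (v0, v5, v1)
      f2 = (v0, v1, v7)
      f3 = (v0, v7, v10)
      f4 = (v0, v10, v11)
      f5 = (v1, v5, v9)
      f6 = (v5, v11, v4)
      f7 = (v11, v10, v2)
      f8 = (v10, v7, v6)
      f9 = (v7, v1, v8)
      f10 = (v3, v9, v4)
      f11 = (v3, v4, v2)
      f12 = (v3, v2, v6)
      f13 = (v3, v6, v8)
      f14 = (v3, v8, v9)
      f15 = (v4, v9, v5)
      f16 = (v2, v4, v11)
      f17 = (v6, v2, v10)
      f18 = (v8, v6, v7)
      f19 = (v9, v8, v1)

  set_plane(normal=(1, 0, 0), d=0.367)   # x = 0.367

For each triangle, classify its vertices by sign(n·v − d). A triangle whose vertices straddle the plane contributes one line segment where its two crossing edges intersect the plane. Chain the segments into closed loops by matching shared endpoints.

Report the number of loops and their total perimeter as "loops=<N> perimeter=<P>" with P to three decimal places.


loops=1 perimeter=8.366

Straddling triangles (10 of 20):
  (v0,v5,v1) [--+] → (0.367, 1.07322, 0.775683)–(0.367, 1.3695, 0)  len=0.8303
  (v0,v1,v7) [-+-] → (0.367, 1.3695, 0)–(0.367, 1.07322, -0.775683)  len=0.8303
  (v1,v5,v9) [+-+] → (0.367, 1.07322, 0.775683)–(0.367, 0.619581, 1.22932)  len=0.6415
  (v7,v1,v8) [-++] → (0.367, 1.07322, -0.775683)–(0.367, 0.619581, -1.22932)  len=0.6415
  (v3,v9,v4) [++-] → (0.367, -0.619581, 1.22932)–(0.367, -1.07322, 0.775683)  len=0.6415
  (v3,v4,v2) [+--] → (0.367, -1.07322, 0.775683)–(0.367, -1.3695, 0)  len=0.8303
  (v3,v2,v6) [+--] → (0.367, -1.3695, 0)–(0.367, -1.07322, -0.775683)  len=0.8303
  (v3,v6,v8) [+-+] → (0.367, -1.07322, -0.775683)–(0.367, -0.619581, -1.22932)  len=0.6415
  (v4,v9,v5) [-+-] → (0.367, -0.619581, 1.22932)–(0.367, 0.619581, 1.22932)  len=1.2392
  (v8,v6,v7) [+--] → (0.367, -0.619581, -1.22932)–(0.367, 0.619581, -1.22932)  len=1.2392

Chained into 1 loop(s):
  loop 1: 10 segments, perimeter = 8.3658
Total perimeter = 8.366


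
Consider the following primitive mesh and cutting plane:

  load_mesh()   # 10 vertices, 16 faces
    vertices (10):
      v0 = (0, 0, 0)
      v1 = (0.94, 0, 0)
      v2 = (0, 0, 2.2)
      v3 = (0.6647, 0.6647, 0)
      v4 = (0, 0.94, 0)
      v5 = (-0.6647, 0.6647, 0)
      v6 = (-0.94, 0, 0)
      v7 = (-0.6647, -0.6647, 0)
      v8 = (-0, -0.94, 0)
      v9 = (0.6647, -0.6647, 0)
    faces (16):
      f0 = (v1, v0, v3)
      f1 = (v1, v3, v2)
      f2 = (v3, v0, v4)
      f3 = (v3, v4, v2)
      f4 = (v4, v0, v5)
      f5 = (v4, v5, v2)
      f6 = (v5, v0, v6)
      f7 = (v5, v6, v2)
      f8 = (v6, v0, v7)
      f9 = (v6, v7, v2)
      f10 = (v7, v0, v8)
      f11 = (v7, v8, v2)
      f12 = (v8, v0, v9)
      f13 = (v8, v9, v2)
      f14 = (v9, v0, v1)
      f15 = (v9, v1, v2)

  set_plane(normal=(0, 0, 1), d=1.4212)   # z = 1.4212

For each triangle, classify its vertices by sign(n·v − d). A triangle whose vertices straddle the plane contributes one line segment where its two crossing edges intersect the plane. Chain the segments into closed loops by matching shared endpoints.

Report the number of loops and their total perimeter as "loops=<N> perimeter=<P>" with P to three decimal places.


Straddling triangles (8 of 16):
  (v1,v3,v2) [--+] → (0.235304, 0.235304, 1.4212)–(0.33276, 0, 1.4212)  len=0.2547
  (v3,v4,v2) [--+] → (0, 0.33276, 1.4212)–(0.235304, 0.235304, 1.4212)  len=0.2547
  (v4,v5,v2) [--+] → (-0.235304, 0.235304, 1.4212)–(0, 0.33276, 1.4212)  len=0.2547
  (v5,v6,v2) [--+] → (-0.33276, 0, 1.4212)–(-0.235304, 0.235304, 1.4212)  len=0.2547
  (v6,v7,v2) [--+] → (-0.235304, -0.235304, 1.4212)–(-0.33276, 0, 1.4212)  len=0.2547
  (v7,v8,v2) [--+] → (0, -0.33276, 1.4212)–(-0.235304, -0.235304, 1.4212)  len=0.2547
  (v8,v9,v2) [--+] → (0.235304, -0.235304, 1.4212)–(0, -0.33276, 1.4212)  len=0.2547
  (v9,v1,v2) [--+] → (0.33276, 0, 1.4212)–(0.235304, -0.235304, 1.4212)  len=0.2547

Chained into 1 loop(s):
  loop 1: 8 segments, perimeter = 2.0375
Total perimeter = 2.037

loops=1 perimeter=2.037


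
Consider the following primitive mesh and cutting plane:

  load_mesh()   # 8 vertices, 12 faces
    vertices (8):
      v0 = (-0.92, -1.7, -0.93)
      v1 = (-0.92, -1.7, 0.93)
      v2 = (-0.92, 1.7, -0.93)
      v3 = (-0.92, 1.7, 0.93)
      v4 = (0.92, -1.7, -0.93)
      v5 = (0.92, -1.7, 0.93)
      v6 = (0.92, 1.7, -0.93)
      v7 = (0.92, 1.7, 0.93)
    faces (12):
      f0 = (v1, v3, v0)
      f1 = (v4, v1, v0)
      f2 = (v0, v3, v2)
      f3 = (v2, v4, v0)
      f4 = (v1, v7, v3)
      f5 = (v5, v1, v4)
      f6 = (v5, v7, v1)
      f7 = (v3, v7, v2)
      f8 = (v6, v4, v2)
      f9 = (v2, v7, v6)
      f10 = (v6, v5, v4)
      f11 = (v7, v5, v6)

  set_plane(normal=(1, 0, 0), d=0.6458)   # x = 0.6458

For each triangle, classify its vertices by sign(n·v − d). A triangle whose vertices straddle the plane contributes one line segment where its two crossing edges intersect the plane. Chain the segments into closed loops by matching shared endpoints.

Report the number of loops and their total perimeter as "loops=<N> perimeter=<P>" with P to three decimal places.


loops=1 perimeter=10.520

Straddling triangles (8 of 12):
  (v4,v1,v0) [+--] → (0.6458, -1.7, -0.65282)–(0.6458, -1.7, -0.93)  len=0.2772
  (v2,v4,v0) [-+-] → (0.6458, -1.19333, -0.93)–(0.6458, -1.7, -0.93)  len=0.5067
  (v1,v7,v3) [-+-] → (0.6458, 1.19333, 0.93)–(0.6458, 1.7, 0.93)  len=0.5067
  (v5,v1,v4) [+-+] → (0.6458, -1.7, 0.93)–(0.6458, -1.7, -0.65282)  len=1.5828
  (v5,v7,v1) [++-] → (0.6458, 1.19333, 0.93)–(0.6458, -1.7, 0.93)  len=2.8933
  (v3,v7,v2) [-+-] → (0.6458, 1.7, 0.93)–(0.6458, 1.7, 0.65282)  len=0.2772
  (v6,v4,v2) [++-] → (0.6458, -1.19333, -0.93)–(0.6458, 1.7, -0.93)  len=2.8933
  (v2,v7,v6) [-++] → (0.6458, 1.7, 0.65282)–(0.6458, 1.7, -0.93)  len=1.5828

Chained into 1 loop(s):
  loop 1: 8 segments, perimeter = 10.5200
Total perimeter = 10.520


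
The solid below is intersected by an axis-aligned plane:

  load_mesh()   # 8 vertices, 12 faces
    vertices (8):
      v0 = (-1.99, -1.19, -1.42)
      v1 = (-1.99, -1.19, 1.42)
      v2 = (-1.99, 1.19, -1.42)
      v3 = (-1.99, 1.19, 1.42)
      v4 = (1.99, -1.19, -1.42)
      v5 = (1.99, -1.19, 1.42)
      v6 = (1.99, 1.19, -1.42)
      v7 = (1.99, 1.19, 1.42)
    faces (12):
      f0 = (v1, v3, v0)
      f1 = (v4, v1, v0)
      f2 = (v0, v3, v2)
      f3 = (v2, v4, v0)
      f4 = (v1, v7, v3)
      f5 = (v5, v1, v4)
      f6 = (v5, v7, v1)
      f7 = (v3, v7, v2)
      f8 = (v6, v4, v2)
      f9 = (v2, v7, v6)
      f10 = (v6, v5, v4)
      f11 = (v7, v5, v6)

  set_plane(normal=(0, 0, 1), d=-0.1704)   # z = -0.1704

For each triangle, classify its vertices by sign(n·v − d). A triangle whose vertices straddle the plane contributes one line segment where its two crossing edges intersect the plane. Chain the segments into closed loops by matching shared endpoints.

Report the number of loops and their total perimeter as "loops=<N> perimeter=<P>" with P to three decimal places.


Straddling triangles (8 of 12):
  (v1,v3,v0) [++-] → (-1.99, -0.1428, -0.1704)–(-1.99, -1.19, -0.1704)  len=1.0472
  (v4,v1,v0) [-+-] → (0.2388, -1.19, -0.1704)–(-1.99, -1.19, -0.1704)  len=2.2288
  (v0,v3,v2) [-+-] → (-1.99, -0.1428, -0.1704)–(-1.99, 1.19, -0.1704)  len=1.3328
  (v5,v1,v4) [++-] → (0.2388, -1.19, -0.1704)–(1.99, -1.19, -0.1704)  len=1.7512
  (v3,v7,v2) [++-] → (-0.2388, 1.19, -0.1704)–(-1.99, 1.19, -0.1704)  len=1.7512
  (v2,v7,v6) [-+-] → (-0.2388, 1.19, -0.1704)–(1.99, 1.19, -0.1704)  len=2.2288
  (v6,v5,v4) [-+-] → (1.99, 0.1428, -0.1704)–(1.99, -1.19, -0.1704)  len=1.3328
  (v7,v5,v6) [++-] → (1.99, 0.1428, -0.1704)–(1.99, 1.19, -0.1704)  len=1.0472

Chained into 1 loop(s):
  loop 1: 8 segments, perimeter = 12.7200
Total perimeter = 12.720

loops=1 perimeter=12.720


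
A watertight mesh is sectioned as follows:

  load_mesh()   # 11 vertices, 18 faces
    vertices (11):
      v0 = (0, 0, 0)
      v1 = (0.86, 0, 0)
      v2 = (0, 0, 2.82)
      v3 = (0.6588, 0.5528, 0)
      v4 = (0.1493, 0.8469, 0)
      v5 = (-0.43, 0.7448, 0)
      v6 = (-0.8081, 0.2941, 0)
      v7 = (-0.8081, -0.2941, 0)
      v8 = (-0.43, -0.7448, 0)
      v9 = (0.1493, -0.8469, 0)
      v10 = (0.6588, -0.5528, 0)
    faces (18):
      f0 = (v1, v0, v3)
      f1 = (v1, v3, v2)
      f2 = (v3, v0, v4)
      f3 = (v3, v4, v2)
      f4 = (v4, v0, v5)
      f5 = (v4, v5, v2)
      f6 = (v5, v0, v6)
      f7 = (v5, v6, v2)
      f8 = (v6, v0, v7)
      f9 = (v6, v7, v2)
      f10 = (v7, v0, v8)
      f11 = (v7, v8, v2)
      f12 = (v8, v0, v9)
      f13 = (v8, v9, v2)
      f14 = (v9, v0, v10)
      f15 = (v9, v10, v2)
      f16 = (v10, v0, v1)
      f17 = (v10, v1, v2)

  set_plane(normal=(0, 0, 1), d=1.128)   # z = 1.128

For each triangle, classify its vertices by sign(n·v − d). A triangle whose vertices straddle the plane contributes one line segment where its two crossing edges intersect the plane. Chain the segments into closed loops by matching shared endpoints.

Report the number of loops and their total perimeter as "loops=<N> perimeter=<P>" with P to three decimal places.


loops=1 perimeter=3.177

Straddling triangles (9 of 18):
  (v1,v3,v2) [--+] → (0.39528, 0.33168, 1.128)–(0.516, 0, 1.128)  len=0.3530
  (v3,v4,v2) [--+] → (0.08958, 0.50814, 1.128)–(0.39528, 0.33168, 1.128)  len=0.3530
  (v4,v5,v2) [--+] → (-0.258, 0.44688, 1.128)–(0.08958, 0.50814, 1.128)  len=0.3529
  (v5,v6,v2) [--+] → (-0.48486, 0.17646, 1.128)–(-0.258, 0.44688, 1.128)  len=0.3530
  (v6,v7,v2) [--+] → (-0.48486, -0.17646, 1.128)–(-0.48486, 0.17646, 1.128)  len=0.3529
  (v7,v8,v2) [--+] → (-0.258, -0.44688, 1.128)–(-0.48486, -0.17646, 1.128)  len=0.3530
  (v8,v9,v2) [--+] → (0.08958, -0.50814, 1.128)–(-0.258, -0.44688, 1.128)  len=0.3529
  (v9,v10,v2) [--+] → (0.39528, -0.33168, 1.128)–(0.08958, -0.50814, 1.128)  len=0.3530
  (v10,v1,v2) [--+] → (0.516, 0, 1.128)–(0.39528, -0.33168, 1.128)  len=0.3530

Chained into 1 loop(s):
  loop 1: 9 segments, perimeter = 3.1766
Total perimeter = 3.177


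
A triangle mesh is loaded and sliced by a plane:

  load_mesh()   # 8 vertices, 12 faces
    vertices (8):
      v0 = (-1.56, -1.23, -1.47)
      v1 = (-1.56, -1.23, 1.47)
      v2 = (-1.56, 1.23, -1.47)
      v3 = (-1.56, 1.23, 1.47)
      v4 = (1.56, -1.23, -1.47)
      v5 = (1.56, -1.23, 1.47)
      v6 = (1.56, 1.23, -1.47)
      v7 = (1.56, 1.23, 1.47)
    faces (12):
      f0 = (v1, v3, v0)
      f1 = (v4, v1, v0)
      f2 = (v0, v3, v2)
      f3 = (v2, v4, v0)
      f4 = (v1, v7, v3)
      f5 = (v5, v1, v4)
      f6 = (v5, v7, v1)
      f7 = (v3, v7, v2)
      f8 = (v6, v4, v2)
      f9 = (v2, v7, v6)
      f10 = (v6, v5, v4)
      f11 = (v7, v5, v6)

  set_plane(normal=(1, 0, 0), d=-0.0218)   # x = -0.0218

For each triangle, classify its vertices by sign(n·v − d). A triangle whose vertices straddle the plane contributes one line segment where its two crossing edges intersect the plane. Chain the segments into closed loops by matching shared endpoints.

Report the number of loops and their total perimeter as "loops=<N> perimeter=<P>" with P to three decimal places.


loops=1 perimeter=10.800

Straddling triangles (8 of 12):
  (v4,v1,v0) [+--] → (-0.0218, -1.23, 0.0205423)–(-0.0218, -1.23, -1.47)  len=1.4905
  (v2,v4,v0) [-+-] → (-0.0218, 0.0171885, -1.47)–(-0.0218, -1.23, -1.47)  len=1.2472
  (v1,v7,v3) [-+-] → (-0.0218, -0.0171885, 1.47)–(-0.0218, 1.23, 1.47)  len=1.2472
  (v5,v1,v4) [+-+] → (-0.0218, -1.23, 1.47)–(-0.0218, -1.23, 0.0205423)  len=1.4495
  (v5,v7,v1) [++-] → (-0.0218, -0.0171885, 1.47)–(-0.0218, -1.23, 1.47)  len=1.2128
  (v3,v7,v2) [-+-] → (-0.0218, 1.23, 1.47)–(-0.0218, 1.23, -0.0205423)  len=1.4905
  (v6,v4,v2) [++-] → (-0.0218, 0.0171885, -1.47)–(-0.0218, 1.23, -1.47)  len=1.2128
  (v2,v7,v6) [-++] → (-0.0218, 1.23, -0.0205423)–(-0.0218, 1.23, -1.47)  len=1.4495

Chained into 1 loop(s):
  loop 1: 8 segments, perimeter = 10.8000
Total perimeter = 10.800


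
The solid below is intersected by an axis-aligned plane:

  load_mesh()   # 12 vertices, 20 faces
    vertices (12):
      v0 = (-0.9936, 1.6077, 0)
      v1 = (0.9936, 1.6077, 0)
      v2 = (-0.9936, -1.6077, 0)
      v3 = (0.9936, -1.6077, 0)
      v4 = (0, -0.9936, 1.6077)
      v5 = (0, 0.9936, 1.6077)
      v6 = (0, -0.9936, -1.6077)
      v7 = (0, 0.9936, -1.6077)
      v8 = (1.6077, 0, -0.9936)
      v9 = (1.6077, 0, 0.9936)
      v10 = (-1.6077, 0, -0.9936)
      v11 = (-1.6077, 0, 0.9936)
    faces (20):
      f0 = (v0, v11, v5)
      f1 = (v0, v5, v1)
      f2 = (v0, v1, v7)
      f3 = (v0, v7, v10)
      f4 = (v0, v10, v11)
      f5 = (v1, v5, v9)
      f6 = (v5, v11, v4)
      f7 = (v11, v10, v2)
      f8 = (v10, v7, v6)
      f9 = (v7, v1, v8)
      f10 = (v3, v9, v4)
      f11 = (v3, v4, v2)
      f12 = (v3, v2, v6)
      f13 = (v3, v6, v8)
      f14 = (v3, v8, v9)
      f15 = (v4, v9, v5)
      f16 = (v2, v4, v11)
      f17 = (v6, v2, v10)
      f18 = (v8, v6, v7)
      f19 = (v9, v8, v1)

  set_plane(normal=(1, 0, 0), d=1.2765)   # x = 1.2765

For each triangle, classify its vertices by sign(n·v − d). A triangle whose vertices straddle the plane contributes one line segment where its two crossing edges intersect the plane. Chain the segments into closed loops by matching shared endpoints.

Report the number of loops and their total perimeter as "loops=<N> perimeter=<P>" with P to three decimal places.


loops=1 perimeter=6.397

Straddling triangles (8 of 20):
  (v1,v5,v9) [--+] → (1.2765, 0.20469, 1.12011)–(1.2765, 0.867074, 0.457726)  len=0.9368
  (v7,v1,v8) [--+] → (1.2765, 0.867074, -0.457726)–(1.2765, 0.20469, -1.12011)  len=0.9368
  (v3,v9,v4) [-+-] → (1.2765, -0.867074, 0.457726)–(1.2765, -0.20469, 1.12011)  len=0.9368
  (v3,v6,v8) [--+] → (1.2765, -0.20469, -1.12011)–(1.2765, -0.867074, -0.457726)  len=0.9368
  (v3,v8,v9) [-++] → (1.2765, -0.867074, -0.457726)–(1.2765, -0.867074, 0.457726)  len=0.9155
  (v4,v9,v5) [-+-] → (1.2765, -0.20469, 1.12011)–(1.2765, 0.20469, 1.12011)  len=0.4094
  (v8,v6,v7) [+--] → (1.2765, -0.20469, -1.12011)–(1.2765, 0.20469, -1.12011)  len=0.4094
  (v9,v8,v1) [++-] → (1.2765, 0.867074, -0.457726)–(1.2765, 0.867074, 0.457726)  len=0.9155

Chained into 1 loop(s):
  loop 1: 8 segments, perimeter = 6.3967
Total perimeter = 6.397


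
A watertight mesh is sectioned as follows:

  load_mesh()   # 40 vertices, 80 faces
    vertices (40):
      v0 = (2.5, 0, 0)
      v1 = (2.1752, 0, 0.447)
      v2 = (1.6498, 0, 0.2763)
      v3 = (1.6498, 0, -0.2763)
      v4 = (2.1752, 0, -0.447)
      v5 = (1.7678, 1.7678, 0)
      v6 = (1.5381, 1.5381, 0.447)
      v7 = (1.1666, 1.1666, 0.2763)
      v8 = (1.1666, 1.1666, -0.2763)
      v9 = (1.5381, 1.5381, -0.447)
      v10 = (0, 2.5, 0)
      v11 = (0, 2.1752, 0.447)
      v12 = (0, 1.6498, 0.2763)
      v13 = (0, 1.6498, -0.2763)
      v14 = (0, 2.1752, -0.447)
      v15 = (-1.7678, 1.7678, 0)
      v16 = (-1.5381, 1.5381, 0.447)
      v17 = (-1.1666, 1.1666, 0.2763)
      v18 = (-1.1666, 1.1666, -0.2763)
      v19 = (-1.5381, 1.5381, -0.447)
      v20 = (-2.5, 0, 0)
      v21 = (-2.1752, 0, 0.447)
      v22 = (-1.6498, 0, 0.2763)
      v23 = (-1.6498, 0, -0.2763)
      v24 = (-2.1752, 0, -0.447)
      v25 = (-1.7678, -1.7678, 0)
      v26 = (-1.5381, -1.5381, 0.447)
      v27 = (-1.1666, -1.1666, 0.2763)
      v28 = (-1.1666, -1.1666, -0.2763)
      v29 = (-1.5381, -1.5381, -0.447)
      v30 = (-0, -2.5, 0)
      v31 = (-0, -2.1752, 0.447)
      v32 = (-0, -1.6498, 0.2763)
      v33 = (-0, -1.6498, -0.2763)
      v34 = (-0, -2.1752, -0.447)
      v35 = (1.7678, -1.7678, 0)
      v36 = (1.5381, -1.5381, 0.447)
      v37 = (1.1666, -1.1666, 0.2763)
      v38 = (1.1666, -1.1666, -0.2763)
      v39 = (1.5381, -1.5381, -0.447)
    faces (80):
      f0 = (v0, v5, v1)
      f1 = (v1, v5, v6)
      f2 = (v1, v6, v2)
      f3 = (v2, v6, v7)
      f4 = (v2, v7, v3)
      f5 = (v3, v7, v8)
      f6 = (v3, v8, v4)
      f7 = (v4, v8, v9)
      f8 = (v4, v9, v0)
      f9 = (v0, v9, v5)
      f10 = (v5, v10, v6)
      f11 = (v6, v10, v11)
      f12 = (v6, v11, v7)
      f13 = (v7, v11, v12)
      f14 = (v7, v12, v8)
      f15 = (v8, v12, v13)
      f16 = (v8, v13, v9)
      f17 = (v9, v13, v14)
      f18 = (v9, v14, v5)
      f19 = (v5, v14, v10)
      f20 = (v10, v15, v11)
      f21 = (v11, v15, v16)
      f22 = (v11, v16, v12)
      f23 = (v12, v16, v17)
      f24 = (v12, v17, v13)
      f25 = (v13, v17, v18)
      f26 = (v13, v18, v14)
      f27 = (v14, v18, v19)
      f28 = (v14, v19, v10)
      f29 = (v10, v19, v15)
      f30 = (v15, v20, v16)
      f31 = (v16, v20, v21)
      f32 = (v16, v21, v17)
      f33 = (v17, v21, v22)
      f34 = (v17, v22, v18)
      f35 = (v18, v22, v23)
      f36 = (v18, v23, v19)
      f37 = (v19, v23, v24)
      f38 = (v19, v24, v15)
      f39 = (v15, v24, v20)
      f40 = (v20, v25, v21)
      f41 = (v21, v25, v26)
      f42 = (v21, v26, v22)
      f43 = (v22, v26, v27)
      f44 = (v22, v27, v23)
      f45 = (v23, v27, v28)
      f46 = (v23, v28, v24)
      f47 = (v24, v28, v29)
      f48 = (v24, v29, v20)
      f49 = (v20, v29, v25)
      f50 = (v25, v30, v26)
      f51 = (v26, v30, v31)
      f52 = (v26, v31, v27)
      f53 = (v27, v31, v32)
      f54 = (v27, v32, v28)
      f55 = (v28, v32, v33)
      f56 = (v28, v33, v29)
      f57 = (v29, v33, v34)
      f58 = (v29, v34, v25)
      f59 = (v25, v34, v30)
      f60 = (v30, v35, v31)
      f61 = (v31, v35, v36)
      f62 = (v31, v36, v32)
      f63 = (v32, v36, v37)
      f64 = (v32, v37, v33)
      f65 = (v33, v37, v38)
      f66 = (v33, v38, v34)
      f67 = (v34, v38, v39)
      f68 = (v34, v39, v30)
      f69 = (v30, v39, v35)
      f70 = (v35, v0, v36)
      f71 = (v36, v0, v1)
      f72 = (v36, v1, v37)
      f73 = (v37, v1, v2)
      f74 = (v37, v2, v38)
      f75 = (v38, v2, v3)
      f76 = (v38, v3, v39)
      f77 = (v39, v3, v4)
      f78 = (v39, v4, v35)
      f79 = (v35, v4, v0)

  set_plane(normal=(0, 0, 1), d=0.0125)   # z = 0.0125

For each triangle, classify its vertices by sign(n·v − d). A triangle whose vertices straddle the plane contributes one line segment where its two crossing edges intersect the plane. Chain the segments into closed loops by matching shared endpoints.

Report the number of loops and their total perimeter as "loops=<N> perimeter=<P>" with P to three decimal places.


loops=2 perimeter=25.354

Straddling triangles (32 of 80):
  (v0,v5,v1) [--+] → (1.77919, 1.71836, 0.0125)–(2.49092, 0, 0.0125)  len=1.8599
  (v1,v5,v6) [+-+] → (1.77919, 1.71836, 0.0125)–(1.76138, 1.76138, 0.0125)  len=0.0466
  (v2,v7,v3) [++-] → (1.39727, 0.609689, 0.0125)–(1.6498, 0, 0.0125)  len=0.6599
  (v3,v7,v8) [-+-] → (1.39727, 0.609689, 0.0125)–(1.1666, 1.1666, 0.0125)  len=0.6028
  (v5,v10,v6) [--+] → (0.0430117, 2.4731, 0.0125)–(1.76138, 1.76138, 0.0125)  len=1.8599
  (v6,v10,v11) [+-+] → (0.0430117, 2.4731, 0.0125)–(0, 2.49092, 0.0125)  len=0.0466
  (v7,v12,v8) [++-] → (0.556911, 1.41913, 0.0125)–(1.1666, 1.1666, 0.0125)  len=0.6599
  (v8,v12,v13) [-+-] → (0.556911, 1.41913, 0.0125)–(0, 1.6498, 0.0125)  len=0.6028
  (v10,v15,v11) [--+] → (-1.71836, 1.77919, 0.0125)–(0, 2.49092, 0.0125)  len=1.8599
  (v11,v15,v16) [+-+] → (-1.71836, 1.77919, 0.0125)–(-1.76138, 1.76138, 0.0125)  len=0.0466
  (v12,v17,v13) [++-] → (-0.609689, 1.39727, 0.0125)–(0, 1.6498, 0.0125)  len=0.6599
  (v13,v17,v18) [-+-] → (-0.609689, 1.39727, 0.0125)–(-1.1666, 1.1666, 0.0125)  len=0.6028
  (v15,v20,v16) [--+] → (-2.4731, 0.0430117, 0.0125)–(-1.76138, 1.76138, 0.0125)  len=1.8599
  (v16,v20,v21) [+-+] → (-2.4731, 0.0430117, 0.0125)–(-2.49092, 0, 0.0125)  len=0.0466
  (v17,v22,v18) [++-] → (-1.41913, 0.556911, 0.0125)–(-1.1666, 1.1666, 0.0125)  len=0.6599
  (v18,v22,v23) [-+-] → (-1.41913, 0.556911, 0.0125)–(-1.6498, 0, 0.0125)  len=0.6028
  (v20,v25,v21) [--+] → (-1.77919, -1.71836, 0.0125)–(-2.49092, 0, 0.0125)  len=1.8599
  (v21,v25,v26) [+-+] → (-1.77919, -1.71836, 0.0125)–(-1.76138, -1.76138, 0.0125)  len=0.0466
  (v22,v27,v23) [++-] → (-1.39727, -0.609689, 0.0125)–(-1.6498, 0, 0.0125)  len=0.6599
  (v23,v27,v28) [-+-] → (-1.39727, -0.609689, 0.0125)–(-1.1666, -1.1666, 0.0125)  len=0.6028
  (v25,v30,v26) [--+] → (-0.0430117, -2.4731, 0.0125)–(-1.76138, -1.76138, 0.0125)  len=1.8599
  (v26,v30,v31) [+-+] → (-0.0430117, -2.4731, 0.0125)–(0, -2.49092, 0.0125)  len=0.0466
  (v27,v32,v28) [++-] → (-0.556911, -1.41913, 0.0125)–(-1.1666, -1.1666, 0.0125)  len=0.6599
  (v28,v32,v33) [-+-] → (-0.556911, -1.41913, 0.0125)–(0, -1.6498, 0.0125)  len=0.6028
  (v30,v35,v31) [--+] → (1.71836, -1.77919, 0.0125)–(0, -2.49092, 0.0125)  len=1.8599
  (v31,v35,v36) [+-+] → (1.71836, -1.77919, 0.0125)–(1.76138, -1.76138, 0.0125)  len=0.0466
  (v32,v37,v33) [++-] → (0.609689, -1.39727, 0.0125)–(0, -1.6498, 0.0125)  len=0.6599
  (v33,v37,v38) [-+-] → (0.609689, -1.39727, 0.0125)–(1.1666, -1.1666, 0.0125)  len=0.6028
  (v35,v0,v36) [--+] → (2.4731, -0.0430117, 0.0125)–(1.76138, -1.76138, 0.0125)  len=1.8599
  (v36,v0,v1) [+-+] → (2.4731, -0.0430117, 0.0125)–(2.49092, 0, 0.0125)  len=0.0466
  (v37,v2,v38) [++-] → (1.41913, -0.556911, 0.0125)–(1.1666, -1.1666, 0.0125)  len=0.6599
  (v38,v2,v3) [-+-] → (1.41913, -0.556911, 0.0125)–(1.6498, 0, 0.0125)  len=0.6028

Chained into 2 loop(s):
  loop 1: 16 segments, perimeter = 15.2519
  loop 2: 16 segments, perimeter = 10.1017
Total perimeter = 25.354


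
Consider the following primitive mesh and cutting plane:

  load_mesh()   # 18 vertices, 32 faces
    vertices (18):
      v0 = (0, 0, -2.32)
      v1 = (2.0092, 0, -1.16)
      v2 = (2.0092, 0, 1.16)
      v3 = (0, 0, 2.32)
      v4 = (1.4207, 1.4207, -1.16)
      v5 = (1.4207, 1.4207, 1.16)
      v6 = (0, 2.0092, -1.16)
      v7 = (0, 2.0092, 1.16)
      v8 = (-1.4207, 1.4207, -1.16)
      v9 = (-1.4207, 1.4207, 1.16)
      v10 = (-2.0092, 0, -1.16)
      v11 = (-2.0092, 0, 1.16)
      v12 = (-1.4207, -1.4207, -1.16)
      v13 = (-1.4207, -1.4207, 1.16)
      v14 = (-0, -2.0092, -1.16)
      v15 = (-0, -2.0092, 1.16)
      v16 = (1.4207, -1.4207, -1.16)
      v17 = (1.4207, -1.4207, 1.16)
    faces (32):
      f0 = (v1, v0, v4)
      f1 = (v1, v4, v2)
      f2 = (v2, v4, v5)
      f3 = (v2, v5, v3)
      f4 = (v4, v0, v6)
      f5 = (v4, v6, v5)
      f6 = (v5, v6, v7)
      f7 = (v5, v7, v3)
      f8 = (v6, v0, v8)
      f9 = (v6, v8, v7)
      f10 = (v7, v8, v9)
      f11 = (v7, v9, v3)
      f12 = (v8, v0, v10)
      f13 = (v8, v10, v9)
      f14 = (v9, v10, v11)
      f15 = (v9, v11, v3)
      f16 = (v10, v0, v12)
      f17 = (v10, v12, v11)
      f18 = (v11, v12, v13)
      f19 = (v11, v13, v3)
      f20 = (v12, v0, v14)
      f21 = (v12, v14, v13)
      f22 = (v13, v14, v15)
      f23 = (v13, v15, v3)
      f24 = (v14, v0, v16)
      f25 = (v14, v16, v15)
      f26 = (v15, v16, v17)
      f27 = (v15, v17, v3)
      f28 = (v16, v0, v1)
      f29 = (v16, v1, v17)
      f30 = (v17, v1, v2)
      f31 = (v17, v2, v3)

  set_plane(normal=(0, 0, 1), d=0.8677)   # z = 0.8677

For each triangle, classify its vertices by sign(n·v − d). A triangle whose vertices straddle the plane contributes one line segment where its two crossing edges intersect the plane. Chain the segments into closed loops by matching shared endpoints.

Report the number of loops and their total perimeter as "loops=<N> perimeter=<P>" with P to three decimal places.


Straddling triangles (16 of 32):
  (v1,v4,v2) [--+] → (1.93505, 0.178996, 0.8677)–(2.0092, 0, 0.8677)  len=0.1937
  (v2,v4,v5) [+-+] → (1.93505, 0.178996, 0.8677)–(1.4207, 1.4207, 0.8677)  len=1.3440
  (v4,v6,v5) [--+] → (1.2417, 1.49485, 0.8677)–(1.4207, 1.4207, 0.8677)  len=0.1937
  (v5,v6,v7) [+-+] → (1.2417, 1.49485, 0.8677)–(0, 2.0092, 0.8677)  len=1.3440
  (v6,v8,v7) [--+] → (-0.178996, 1.93505, 0.8677)–(0, 2.0092, 0.8677)  len=0.1937
  (v7,v8,v9) [+-+] → (-0.178996, 1.93505, 0.8677)–(-1.4207, 1.4207, 0.8677)  len=1.3440
  (v8,v10,v9) [--+] → (-1.49485, 1.2417, 0.8677)–(-1.4207, 1.4207, 0.8677)  len=0.1937
  (v9,v10,v11) [+-+] → (-1.49485, 1.2417, 0.8677)–(-2.0092, 0, 0.8677)  len=1.3440
  (v10,v12,v11) [--+] → (-1.93505, -0.178996, 0.8677)–(-2.0092, 0, 0.8677)  len=0.1937
  (v11,v12,v13) [+-+] → (-1.93505, -0.178996, 0.8677)–(-1.4207, -1.4207, 0.8677)  len=1.3440
  (v12,v14,v13) [--+] → (-1.2417, -1.49485, 0.8677)–(-1.4207, -1.4207, 0.8677)  len=0.1937
  (v13,v14,v15) [+-+] → (-1.2417, -1.49485, 0.8677)–(0, -2.0092, 0.8677)  len=1.3440
  (v14,v16,v15) [--+] → (0.178996, -1.93505, 0.8677)–(0, -2.0092, 0.8677)  len=0.1937
  (v15,v16,v17) [+-+] → (0.178996, -1.93505, 0.8677)–(1.4207, -1.4207, 0.8677)  len=1.3440
  (v16,v1,v17) [--+] → (1.49485, -1.2417, 0.8677)–(1.4207, -1.4207, 0.8677)  len=0.1937
  (v17,v1,v2) [+-+] → (1.49485, -1.2417, 0.8677)–(2.0092, 0, 0.8677)  len=1.3440

Chained into 1 loop(s):
  loop 1: 16 segments, perimeter = 12.3021
Total perimeter = 12.302

loops=1 perimeter=12.302


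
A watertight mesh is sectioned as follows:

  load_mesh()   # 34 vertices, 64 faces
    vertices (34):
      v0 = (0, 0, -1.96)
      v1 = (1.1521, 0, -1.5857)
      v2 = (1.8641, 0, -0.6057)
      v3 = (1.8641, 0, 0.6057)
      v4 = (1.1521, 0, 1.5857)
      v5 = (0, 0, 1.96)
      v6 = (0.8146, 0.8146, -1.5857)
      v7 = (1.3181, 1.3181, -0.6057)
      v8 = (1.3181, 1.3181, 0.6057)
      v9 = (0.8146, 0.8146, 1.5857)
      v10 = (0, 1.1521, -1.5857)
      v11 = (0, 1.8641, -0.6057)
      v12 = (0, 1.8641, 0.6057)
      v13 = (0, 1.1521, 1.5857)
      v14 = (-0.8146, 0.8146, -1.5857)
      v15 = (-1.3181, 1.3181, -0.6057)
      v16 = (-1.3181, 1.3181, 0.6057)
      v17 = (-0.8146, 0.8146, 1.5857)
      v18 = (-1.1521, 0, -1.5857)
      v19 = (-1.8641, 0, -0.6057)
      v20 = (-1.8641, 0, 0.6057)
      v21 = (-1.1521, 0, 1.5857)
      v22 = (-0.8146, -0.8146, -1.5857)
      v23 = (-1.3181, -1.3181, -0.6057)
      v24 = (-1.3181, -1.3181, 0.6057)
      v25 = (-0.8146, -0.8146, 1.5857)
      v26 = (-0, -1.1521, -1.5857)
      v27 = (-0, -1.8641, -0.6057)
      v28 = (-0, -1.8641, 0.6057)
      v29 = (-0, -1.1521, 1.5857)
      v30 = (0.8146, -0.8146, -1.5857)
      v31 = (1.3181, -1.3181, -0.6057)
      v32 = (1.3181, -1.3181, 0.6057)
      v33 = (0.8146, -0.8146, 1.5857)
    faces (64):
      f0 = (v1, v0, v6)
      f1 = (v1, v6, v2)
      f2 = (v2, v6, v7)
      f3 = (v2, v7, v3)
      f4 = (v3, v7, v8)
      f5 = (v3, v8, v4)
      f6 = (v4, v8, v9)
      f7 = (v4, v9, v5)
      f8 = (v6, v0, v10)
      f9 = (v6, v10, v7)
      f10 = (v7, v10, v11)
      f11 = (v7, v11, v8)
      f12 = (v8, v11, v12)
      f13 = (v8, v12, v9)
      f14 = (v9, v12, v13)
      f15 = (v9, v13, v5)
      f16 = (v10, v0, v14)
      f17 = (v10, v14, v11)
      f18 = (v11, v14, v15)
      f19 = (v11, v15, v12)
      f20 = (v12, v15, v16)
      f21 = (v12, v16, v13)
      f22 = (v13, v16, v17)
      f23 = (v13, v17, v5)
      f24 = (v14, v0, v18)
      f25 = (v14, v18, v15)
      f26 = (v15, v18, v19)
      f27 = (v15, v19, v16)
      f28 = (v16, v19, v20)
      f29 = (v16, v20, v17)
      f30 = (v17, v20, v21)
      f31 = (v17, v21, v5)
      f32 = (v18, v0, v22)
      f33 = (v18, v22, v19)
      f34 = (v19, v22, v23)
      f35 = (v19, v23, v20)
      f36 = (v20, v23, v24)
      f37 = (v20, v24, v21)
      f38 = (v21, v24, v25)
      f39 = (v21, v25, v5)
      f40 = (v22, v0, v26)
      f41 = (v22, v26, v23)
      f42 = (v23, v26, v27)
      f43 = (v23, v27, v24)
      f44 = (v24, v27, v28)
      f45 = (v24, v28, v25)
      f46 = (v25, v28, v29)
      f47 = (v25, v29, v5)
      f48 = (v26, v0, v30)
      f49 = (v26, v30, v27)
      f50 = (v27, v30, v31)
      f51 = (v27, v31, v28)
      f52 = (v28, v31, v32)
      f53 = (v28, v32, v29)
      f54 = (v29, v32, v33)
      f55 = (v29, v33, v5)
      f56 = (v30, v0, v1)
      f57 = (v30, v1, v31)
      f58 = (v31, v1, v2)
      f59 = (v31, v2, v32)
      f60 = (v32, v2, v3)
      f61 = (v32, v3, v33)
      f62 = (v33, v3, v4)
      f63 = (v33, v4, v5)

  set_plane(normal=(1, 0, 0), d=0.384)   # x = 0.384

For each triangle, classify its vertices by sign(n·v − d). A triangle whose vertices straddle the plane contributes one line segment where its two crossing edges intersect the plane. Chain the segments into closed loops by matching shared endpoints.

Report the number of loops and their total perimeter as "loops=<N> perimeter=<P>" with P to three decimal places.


Straddling triangles (20 of 64):
  (v1,v0,v6) [+-+] → (0.384, 0, -1.83524)–(0.384, 0.384, -1.78356)  len=0.3875
  (v4,v9,v5) [++-] → (0.384, 0.384, 1.78356)–(0.384, 0, 1.83524)  len=0.3875
  (v6,v0,v10) [+--] → (0.384, 0.384, -1.78356)–(0.384, 0.993004, -1.5857)  len=0.6403
  (v6,v10,v7) [+-+] → (0.384, 0.993004, -1.5857)–(0.384, 1.20046, -1.3002)  len=0.3529
  (v7,v10,v11) [+--] → (0.384, 1.20046, -1.3002)–(0.384, 1.70503, -0.6057)  len=0.8584
  (v7,v11,v8) [+-+] → (0.384, 1.70503, -0.6057)–(0.384, 1.70503, -0.252785)  len=0.3529
  (v8,v11,v12) [+--] → (0.384, 1.70503, -0.252785)–(0.384, 1.70503, 0.6057)  len=0.8585
  (v8,v12,v9) [+-+] → (0.384, 1.70503, 0.6057)–(0.384, 1.36937, 1.06767)  len=0.5710
  (v9,v12,v13) [+--] → (0.384, 1.36937, 1.06767)–(0.384, 0.993004, 1.5857)  len=0.6403
  (v9,v13,v5) [+--] → (0.384, 0.993004, 1.5857)–(0.384, 0.384, 1.78356)  len=0.6403
  (v26,v0,v30) [--+] → (0.384, -0.384, -1.78356)–(0.384, -0.993004, -1.5857)  len=0.6403
  (v26,v30,v27) [-+-] → (0.384, -0.993004, -1.5857)–(0.384, -1.36937, -1.06767)  len=0.6403
  (v27,v30,v31) [-++] → (0.384, -1.36937, -1.06767)–(0.384, -1.70503, -0.6057)  len=0.5710
  (v27,v31,v28) [-+-] → (0.384, -1.70503, -0.6057)–(0.384, -1.70503, 0.252785)  len=0.8585
  (v28,v31,v32) [-++] → (0.384, -1.70503, 0.252785)–(0.384, -1.70503, 0.6057)  len=0.3529
  (v28,v32,v29) [-+-] → (0.384, -1.70503, 0.6057)–(0.384, -1.20046, 1.3002)  len=0.8584
  (v29,v32,v33) [-++] → (0.384, -1.20046, 1.3002)–(0.384, -0.993004, 1.5857)  len=0.3529
  (v29,v33,v5) [-+-] → (0.384, -0.993004, 1.5857)–(0.384, -0.384, 1.78356)  len=0.6403
  (v30,v0,v1) [+-+] → (0.384, -0.384, -1.78356)–(0.384, 0, -1.83524)  len=0.3875
  (v33,v4,v5) [++-] → (0.384, 0, 1.83524)–(0.384, -0.384, 1.78356)  len=0.3875

Chained into 1 loop(s):
  loop 1: 20 segments, perimeter = 11.3794
Total perimeter = 11.379

loops=1 perimeter=11.379


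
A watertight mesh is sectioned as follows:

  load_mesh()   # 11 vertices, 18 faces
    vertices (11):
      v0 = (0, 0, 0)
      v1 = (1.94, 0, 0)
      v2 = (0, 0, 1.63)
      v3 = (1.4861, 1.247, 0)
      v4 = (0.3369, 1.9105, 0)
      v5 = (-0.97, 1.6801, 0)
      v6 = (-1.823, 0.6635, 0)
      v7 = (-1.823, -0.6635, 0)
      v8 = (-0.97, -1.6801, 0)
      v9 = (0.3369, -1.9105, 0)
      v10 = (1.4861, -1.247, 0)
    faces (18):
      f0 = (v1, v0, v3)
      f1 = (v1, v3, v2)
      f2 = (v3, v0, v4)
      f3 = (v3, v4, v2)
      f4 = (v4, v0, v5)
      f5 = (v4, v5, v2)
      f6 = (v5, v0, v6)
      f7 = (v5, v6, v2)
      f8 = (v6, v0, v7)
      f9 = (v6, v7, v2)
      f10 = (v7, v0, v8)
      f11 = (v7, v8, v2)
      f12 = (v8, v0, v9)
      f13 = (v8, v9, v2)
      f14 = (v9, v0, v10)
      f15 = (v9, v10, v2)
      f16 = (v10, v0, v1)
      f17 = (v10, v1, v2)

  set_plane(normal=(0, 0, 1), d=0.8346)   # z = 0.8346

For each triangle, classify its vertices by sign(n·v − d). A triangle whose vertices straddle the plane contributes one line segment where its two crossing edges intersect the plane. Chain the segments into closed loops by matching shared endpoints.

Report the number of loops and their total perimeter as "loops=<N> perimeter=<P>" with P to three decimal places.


Straddling triangles (9 of 18):
  (v1,v3,v2) [--+] → (0.72518, 0.608505, 0.8346)–(0.946672, 0, 0.8346)  len=0.6476
  (v3,v4,v2) [--+] → (0.164399, 0.932277, 0.8346)–(0.72518, 0.608505, 0.8346)  len=0.6475
  (v4,v5,v2) [--+] → (-0.473336, 0.819848, 0.8346)–(0.164399, 0.932277, 0.8346)  len=0.6476
  (v5,v6,v2) [--+] → (-0.889579, 0.323772, 0.8346)–(-0.473336, 0.819848, 0.8346)  len=0.6476
  (v6,v7,v2) [--+] → (-0.889579, -0.323772, 0.8346)–(-0.889579, 0.323772, 0.8346)  len=0.6475
  (v7,v8,v2) [--+] → (-0.473336, -0.819848, 0.8346)–(-0.889579, -0.323772, 0.8346)  len=0.6476
  (v8,v9,v2) [--+] → (0.164399, -0.932277, 0.8346)–(-0.473336, -0.819848, 0.8346)  len=0.6476
  (v9,v10,v2) [--+] → (0.72518, -0.608505, 0.8346)–(0.164399, -0.932277, 0.8346)  len=0.6475
  (v10,v1,v2) [--+] → (0.946672, 0, 0.8346)–(0.72518, -0.608505, 0.8346)  len=0.6476

Chained into 1 loop(s):
  loop 1: 9 segments, perimeter = 5.8280
Total perimeter = 5.828

loops=1 perimeter=5.828


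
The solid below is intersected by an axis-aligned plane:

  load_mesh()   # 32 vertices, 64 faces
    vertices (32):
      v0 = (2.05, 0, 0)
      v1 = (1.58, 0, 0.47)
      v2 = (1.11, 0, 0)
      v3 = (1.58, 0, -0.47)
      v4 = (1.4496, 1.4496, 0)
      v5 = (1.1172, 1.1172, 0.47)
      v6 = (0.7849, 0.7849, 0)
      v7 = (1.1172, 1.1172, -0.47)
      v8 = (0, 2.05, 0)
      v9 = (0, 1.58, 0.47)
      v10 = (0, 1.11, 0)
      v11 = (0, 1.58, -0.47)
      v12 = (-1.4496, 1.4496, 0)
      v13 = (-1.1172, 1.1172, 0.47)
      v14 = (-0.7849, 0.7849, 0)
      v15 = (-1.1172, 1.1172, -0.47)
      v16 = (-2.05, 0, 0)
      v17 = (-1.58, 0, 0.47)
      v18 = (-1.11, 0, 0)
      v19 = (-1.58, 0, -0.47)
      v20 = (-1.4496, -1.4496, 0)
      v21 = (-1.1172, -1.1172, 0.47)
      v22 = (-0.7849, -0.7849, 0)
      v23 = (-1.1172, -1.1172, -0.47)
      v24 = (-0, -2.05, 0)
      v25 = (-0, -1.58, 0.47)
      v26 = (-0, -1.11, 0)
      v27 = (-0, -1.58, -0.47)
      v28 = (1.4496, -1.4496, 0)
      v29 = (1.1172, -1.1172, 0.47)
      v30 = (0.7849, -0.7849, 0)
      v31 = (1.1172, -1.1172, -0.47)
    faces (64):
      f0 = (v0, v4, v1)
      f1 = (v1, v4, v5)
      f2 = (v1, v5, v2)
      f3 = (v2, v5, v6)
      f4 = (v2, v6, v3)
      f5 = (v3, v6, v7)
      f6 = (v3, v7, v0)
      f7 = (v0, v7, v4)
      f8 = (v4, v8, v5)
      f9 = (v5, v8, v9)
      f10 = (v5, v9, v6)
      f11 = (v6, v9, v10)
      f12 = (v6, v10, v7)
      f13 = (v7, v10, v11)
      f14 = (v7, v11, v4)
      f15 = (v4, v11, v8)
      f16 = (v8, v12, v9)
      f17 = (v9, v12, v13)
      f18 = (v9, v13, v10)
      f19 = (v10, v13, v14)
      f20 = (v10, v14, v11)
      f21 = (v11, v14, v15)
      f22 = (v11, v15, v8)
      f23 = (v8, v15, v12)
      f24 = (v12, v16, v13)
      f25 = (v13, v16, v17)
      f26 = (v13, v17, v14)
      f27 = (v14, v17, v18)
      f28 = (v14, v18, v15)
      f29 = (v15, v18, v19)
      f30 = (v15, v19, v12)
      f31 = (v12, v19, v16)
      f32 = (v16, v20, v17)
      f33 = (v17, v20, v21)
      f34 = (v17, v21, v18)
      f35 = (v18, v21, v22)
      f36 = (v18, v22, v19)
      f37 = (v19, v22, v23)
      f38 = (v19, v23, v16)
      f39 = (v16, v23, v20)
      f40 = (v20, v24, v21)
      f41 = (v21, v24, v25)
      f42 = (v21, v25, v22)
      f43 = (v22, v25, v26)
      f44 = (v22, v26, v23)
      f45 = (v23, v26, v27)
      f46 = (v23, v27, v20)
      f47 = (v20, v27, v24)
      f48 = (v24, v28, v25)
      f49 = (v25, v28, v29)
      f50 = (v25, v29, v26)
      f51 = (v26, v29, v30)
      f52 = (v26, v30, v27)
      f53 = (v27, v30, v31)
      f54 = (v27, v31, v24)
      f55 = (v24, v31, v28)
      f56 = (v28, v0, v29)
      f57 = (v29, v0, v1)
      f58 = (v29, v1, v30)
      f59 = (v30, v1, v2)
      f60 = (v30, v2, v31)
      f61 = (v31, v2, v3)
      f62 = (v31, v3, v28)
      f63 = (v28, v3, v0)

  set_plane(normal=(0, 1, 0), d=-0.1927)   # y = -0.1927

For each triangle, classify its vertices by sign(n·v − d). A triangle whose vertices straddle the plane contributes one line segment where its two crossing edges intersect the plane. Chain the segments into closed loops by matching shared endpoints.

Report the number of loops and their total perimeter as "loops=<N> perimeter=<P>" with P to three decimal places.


Straddling triangles (16 of 64):
  (v16,v20,v17) [+-+] → (-1.97019, -0.1927, 0)–(-1.56267, -0.1927, 0.407521)  len=0.5763
  (v17,v20,v21) [+--] → (-1.56267, -0.1927, 0.407521)–(-1.50017, -0.1927, 0.47)  len=0.0884
  (v17,v21,v18) [+-+] → (-1.50017, -0.1927, 0.47)–(-1.11124, -0.1927, 0.0810678)  len=0.5500
  (v18,v21,v22) [+--] → (-1.11124, -0.1927, 0.0810678)–(-1.03019, -0.1927, 0)  len=0.1146
  (v18,v22,v19) [+-+] → (-1.03019, -0.1927, 0)–(-1.3848, -0.1927, -0.354611)  len=0.5015
  (v19,v22,v23) [+--] → (-1.3848, -0.1927, -0.354611)–(-1.50017, -0.1927, -0.47)  len=0.1632
  (v19,v23,v16) [+-+] → (-1.50017, -0.1927, -0.47)–(-1.88911, -0.1927, -0.0810678)  len=0.5500
  (v16,v23,v20) [+--] → (-1.88911, -0.1927, -0.0810678)–(-1.97019, -0.1927, 0)  len=0.1147
  (v28,v0,v29) [-+-] → (1.97019, -0.1927, 0)–(1.88911, -0.1927, 0.0810678)  len=0.1147
  (v29,v0,v1) [-++] → (1.88911, -0.1927, 0.0810678)–(1.50017, -0.1927, 0.47)  len=0.5500
  (v29,v1,v30) [-+-] → (1.50017, -0.1927, 0.47)–(1.3848, -0.1927, 0.354611)  len=0.1632
  (v30,v1,v2) [-++] → (1.3848, -0.1927, 0.354611)–(1.03019, -0.1927, 0)  len=0.5015
  (v30,v2,v31) [-+-] → (1.03019, -0.1927, 0)–(1.11124, -0.1927, -0.0810678)  len=0.1146
  (v31,v2,v3) [-++] → (1.11124, -0.1927, -0.0810678)–(1.50017, -0.1927, -0.47)  len=0.5500
  (v31,v3,v28) [-+-] → (1.50017, -0.1927, -0.47)–(1.56267, -0.1927, -0.407521)  len=0.0884
  (v28,v3,v0) [-++] → (1.56267, -0.1927, -0.407521)–(1.97019, -0.1927, 0)  len=0.5763

Chained into 2 loop(s):
  loop 1: 8 segments, perimeter = 2.6587
  loop 2: 8 segments, perimeter = 2.6587
Total perimeter = 5.317

loops=2 perimeter=5.317


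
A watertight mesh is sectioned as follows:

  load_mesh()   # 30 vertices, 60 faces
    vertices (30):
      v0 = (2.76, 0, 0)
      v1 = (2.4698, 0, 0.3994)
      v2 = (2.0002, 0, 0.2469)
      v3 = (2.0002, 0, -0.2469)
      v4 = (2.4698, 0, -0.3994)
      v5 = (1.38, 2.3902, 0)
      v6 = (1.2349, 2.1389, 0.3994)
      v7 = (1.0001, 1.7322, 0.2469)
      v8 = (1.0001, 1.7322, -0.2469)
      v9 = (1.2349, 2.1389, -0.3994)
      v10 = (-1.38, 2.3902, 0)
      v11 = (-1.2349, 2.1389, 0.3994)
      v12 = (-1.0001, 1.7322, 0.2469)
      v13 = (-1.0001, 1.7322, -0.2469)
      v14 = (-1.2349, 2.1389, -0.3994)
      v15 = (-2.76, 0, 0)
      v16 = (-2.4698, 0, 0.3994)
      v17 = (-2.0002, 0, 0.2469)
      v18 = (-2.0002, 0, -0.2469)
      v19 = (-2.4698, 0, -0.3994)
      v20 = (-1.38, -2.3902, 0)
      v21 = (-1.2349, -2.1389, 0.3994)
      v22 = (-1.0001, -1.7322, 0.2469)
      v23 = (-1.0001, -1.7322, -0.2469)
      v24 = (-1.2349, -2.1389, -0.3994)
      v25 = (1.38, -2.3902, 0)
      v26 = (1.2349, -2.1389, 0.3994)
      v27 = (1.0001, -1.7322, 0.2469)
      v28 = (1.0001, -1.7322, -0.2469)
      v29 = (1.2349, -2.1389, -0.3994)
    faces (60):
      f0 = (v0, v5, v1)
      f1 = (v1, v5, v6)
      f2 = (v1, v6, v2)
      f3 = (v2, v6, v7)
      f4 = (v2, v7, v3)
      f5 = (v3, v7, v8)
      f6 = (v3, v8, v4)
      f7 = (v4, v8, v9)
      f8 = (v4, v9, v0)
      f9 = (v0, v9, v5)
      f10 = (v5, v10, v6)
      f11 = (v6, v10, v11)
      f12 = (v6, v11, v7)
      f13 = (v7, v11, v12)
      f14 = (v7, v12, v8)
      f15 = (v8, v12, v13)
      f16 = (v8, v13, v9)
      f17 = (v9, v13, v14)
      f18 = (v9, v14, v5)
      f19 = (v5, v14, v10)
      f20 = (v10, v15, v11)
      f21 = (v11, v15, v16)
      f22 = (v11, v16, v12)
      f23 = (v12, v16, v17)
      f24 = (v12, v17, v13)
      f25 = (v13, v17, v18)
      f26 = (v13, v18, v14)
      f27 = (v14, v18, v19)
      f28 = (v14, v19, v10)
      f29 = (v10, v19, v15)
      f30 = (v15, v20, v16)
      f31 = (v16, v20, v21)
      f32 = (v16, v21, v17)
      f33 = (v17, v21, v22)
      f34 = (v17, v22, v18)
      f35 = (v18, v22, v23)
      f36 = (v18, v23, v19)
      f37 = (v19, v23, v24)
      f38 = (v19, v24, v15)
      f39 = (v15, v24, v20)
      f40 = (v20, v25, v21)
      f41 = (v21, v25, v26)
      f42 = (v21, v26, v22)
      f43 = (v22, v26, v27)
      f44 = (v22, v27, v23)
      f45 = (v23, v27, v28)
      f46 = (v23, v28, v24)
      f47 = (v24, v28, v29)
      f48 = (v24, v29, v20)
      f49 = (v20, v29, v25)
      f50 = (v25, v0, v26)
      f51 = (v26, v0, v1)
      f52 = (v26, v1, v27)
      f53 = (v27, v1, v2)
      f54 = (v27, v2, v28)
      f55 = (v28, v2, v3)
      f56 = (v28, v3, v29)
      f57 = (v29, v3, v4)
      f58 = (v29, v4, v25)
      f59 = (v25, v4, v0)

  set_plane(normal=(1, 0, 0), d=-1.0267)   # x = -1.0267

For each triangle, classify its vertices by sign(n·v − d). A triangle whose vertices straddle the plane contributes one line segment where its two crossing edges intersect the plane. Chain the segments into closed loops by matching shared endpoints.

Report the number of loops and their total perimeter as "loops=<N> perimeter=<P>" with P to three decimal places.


loops=2 perimeter=4.791

Straddling triangles (24 of 60):
  (v5,v10,v6) [+-+] → (-1.0267, 2.3902, 0)–(-1.0267, 2.35625, 0.0539631)  len=0.0638
  (v6,v10,v11) [+--] → (-1.0267, 2.35625, 0.0539631)–(-1.0267, 2.1389, 0.3994)  len=0.4081
  (v6,v11,v7) [+-+] → (-1.0267, 2.1389, 0.3994)–(-1.0267, 2.10101, 0.385194)  len=0.0405
  (v7,v11,v12) [+-+] → (-1.0267, 2.10101, 0.385194)–(-1.0267, 1.77827, 0.264176)  len=0.3447
  (v9,v13,v14) [++-] → (-1.0267, 1.77827, -0.264176)–(-1.0267, 2.1389, -0.3994)  len=0.3851
  (v9,v14,v5) [+-+] → (-1.0267, 2.1389, -0.3994)–(-1.0267, 2.15891, -0.3676)  len=0.0376
  (v5,v14,v10) [+--] → (-1.0267, 2.15891, -0.3676)–(-1.0267, 2.3902, 0)  len=0.4343
  (v11,v16,v12) [--+] → (-1.0267, 1.70085, 0.24966)–(-1.0267, 1.77827, 0.264176)  len=0.0788
  (v12,v16,v17) [+--] → (-1.0267, 1.70085, 0.24966)–(-1.0267, 1.68613, 0.2469)  len=0.0150
  (v12,v17,v13) [+-+] → (-1.0267, 1.68613, 0.2469)–(-1.0267, 1.68613, -0.233766)  len=0.4807
  (v13,v17,v18) [+--] → (-1.0267, 1.68613, -0.233766)–(-1.0267, 1.68613, -0.2469)  len=0.0131
  (v13,v18,v14) [+--] → (-1.0267, 1.68613, -0.2469)–(-1.0267, 1.77827, -0.264176)  len=0.0938
  (v17,v21,v22) [--+] → (-1.0267, -1.77827, 0.264176)–(-1.0267, -1.68613, 0.2469)  len=0.0938
  (v17,v22,v18) [-+-] → (-1.0267, -1.68613, 0.2469)–(-1.0267, -1.68613, 0.233766)  len=0.0131
  (v18,v22,v23) [-++] → (-1.0267, -1.68613, 0.233766)–(-1.0267, -1.68613, -0.2469)  len=0.4807
  (v18,v23,v19) [-+-] → (-1.0267, -1.68613, -0.2469)–(-1.0267, -1.70085, -0.24966)  len=0.0150
  (v19,v23,v24) [-+-] → (-1.0267, -1.70085, -0.24966)–(-1.0267, -1.77827, -0.264176)  len=0.0788
  (v20,v25,v21) [-+-] → (-1.0267, -2.3902, 0)–(-1.0267, -2.15891, 0.3676)  len=0.4343
  (v21,v25,v26) [-++] → (-1.0267, -2.15891, 0.3676)–(-1.0267, -2.1389, 0.3994)  len=0.0376
  (v21,v26,v22) [-++] → (-1.0267, -2.1389, 0.3994)–(-1.0267, -1.77827, 0.264176)  len=0.3851
  (v23,v28,v24) [++-] → (-1.0267, -2.10101, -0.385194)–(-1.0267, -1.77827, -0.264176)  len=0.3447
  (v24,v28,v29) [-++] → (-1.0267, -2.10101, -0.385194)–(-1.0267, -2.1389, -0.3994)  len=0.0405
  (v24,v29,v20) [-+-] → (-1.0267, -2.1389, -0.3994)–(-1.0267, -2.35625, -0.0539631)  len=0.4081
  (v20,v29,v25) [-++] → (-1.0267, -2.35625, -0.0539631)–(-1.0267, -2.3902, 0)  len=0.0638

Chained into 2 loop(s):
  loop 1: 12 segments, perimeter = 2.3954
  loop 2: 12 segments, perimeter = 2.3954
Total perimeter = 4.791
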